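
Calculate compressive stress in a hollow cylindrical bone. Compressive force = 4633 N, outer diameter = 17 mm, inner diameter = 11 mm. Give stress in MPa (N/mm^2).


A = pi*(r_o^2 - r_i^2)
r_o = 8.5 mm, r_i = 5.5 mm
A = 131.947 mm^2
sigma = F/A = 4633 / 131.947
sigma = 35.11 MPa


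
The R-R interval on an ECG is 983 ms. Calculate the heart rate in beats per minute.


HR = 60 / RR_interval(s)
RR = 983 ms = 0.983 s
HR = 60 / 0.983 = 61.04 bpm


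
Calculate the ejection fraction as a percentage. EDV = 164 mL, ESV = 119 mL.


SV = EDV - ESV = 164 - 119 = 45 mL
EF = SV/EDV * 100 = 45/164 * 100
EF = 27.44%


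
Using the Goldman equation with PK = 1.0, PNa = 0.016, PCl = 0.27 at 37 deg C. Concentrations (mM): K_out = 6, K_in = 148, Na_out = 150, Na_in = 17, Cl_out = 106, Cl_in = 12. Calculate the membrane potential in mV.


Vm = (RT/F)*ln((PK*Ko + PNa*Nao + PCl*Cli)/(PK*Ki + PNa*Nai + PCl*Clo))
Numer = 11.64, Denom = 176.892
Vm = -72.72 mV


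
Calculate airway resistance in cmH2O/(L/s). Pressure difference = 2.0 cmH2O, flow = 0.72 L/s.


R = dP / flow
R = 2.0 / 0.72
R = 2.778 cmH2O/(L/s)


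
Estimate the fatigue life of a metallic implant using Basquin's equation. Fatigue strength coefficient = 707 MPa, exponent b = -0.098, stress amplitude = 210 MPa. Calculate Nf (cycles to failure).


sigma_a = sigma_f' * (2Nf)^b
2Nf = (sigma_a/sigma_f')^(1/b)
2Nf = (210/707)^(1/-0.098)
2Nf = 239658.62
Nf = 1.198e+05


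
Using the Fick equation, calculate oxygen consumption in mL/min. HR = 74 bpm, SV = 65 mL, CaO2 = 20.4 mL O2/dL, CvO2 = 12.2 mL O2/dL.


CO = HR*SV = 74*65/1000 = 4.81 L/min
a-v O2 diff = 20.4 - 12.2 = 8.2 mL/dL
VO2 = CO * (CaO2-CvO2) * 10 dL/L
VO2 = 4.81 * 8.2 * 10
VO2 = 394.4 mL/min


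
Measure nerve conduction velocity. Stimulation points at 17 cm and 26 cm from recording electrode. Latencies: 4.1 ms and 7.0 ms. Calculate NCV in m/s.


Distance = (26 - 17) / 100 = 0.09 m
dt = (7.0 - 4.1) / 1000 = 0.0029 s
NCV = dist / dt = 31.03 m/s


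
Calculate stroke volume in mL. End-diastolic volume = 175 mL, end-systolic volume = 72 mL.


SV = EDV - ESV
SV = 175 - 72
SV = 103 mL


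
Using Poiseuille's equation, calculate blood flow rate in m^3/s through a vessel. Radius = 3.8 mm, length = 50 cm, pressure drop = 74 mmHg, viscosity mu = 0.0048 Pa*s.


Q = pi*r^4*dP / (8*mu*L)
r = 0.0038 m, L = 0.5 m
dP = 74 mmHg = 9865.828 Pa
Q = 3.3660e-04 m^3/s


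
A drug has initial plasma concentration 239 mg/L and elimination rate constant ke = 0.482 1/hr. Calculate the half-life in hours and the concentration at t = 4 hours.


t_half = ln(2) / ke = 0.693147 / 0.482 = 1.438 hr
C(t) = C0 * exp(-ke*t) = 239 * exp(-0.482*4)
C(4) = 34.76 mg/L


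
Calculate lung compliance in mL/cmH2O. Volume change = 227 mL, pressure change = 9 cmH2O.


C = dV / dP
C = 227 / 9
C = 25.22 mL/cmH2O


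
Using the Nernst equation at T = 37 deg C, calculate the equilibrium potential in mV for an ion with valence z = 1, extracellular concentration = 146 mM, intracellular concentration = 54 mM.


E = (RT/(zF)) * ln(C_out/C_in)
T = 37 + 273.15 = 310.15 K
E = (8.314 * 310.15 / (1 * 96485)) * ln(146/54)
E = 26.58 mV


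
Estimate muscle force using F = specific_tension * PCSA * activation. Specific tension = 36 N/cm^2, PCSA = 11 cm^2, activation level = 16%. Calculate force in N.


F = sigma * PCSA * activation
F = 36 * 11 * 0.16
F = 63.36 N


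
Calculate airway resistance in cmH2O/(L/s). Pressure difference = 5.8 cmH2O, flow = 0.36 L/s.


R = dP / flow
R = 5.8 / 0.36
R = 16.11 cmH2O/(L/s)


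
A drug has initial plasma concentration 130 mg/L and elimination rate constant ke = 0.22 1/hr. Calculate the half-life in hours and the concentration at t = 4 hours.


t_half = ln(2) / ke = 0.693147 / 0.22 = 3.151 hr
C(t) = C0 * exp(-ke*t) = 130 * exp(-0.22*4)
C(4) = 53.92 mg/L


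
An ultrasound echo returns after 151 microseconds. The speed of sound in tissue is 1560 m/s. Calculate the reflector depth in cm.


depth = c * t / 2
t = 151 us = 1.5100e-04 s
depth = 1560 * 1.5100e-04 / 2
depth = 0.11778 m = 11.778 cm


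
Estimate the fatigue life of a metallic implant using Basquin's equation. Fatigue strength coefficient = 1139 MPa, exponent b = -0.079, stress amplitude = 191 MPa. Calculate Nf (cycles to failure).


sigma_a = sigma_f' * (2Nf)^b
2Nf = (sigma_a/sigma_f')^(1/b)
2Nf = (191/1139)^(1/-0.079)
2Nf = 6.5513927e+09
Nf = 3.2757e+09


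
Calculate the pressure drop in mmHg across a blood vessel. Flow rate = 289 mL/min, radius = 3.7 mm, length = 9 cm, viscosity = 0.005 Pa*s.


dP = 8*mu*L*Q / (pi*r^4)
Q = 289 mL/min = 4.81667e-06 m^3/s
dP = 29.4505 Pa = 29.4505 / 133.322 mmHg = 0.2209 mmHg


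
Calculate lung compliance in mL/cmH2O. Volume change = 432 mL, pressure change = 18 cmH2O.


C = dV / dP
C = 432 / 18
C = 24 mL/cmH2O


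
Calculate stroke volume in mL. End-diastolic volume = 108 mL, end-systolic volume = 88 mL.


SV = EDV - ESV
SV = 108 - 88
SV = 20 mL


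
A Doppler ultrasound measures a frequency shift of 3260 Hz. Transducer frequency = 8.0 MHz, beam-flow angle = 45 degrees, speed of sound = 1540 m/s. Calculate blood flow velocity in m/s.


v = fd * c / (2 * f0 * cos(theta))
v = 3260 * 1540 / (2 * 8.0000e+06 * cos(45))
v = 0.4437 m/s


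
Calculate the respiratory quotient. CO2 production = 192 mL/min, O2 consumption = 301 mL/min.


RQ = VCO2 / VO2
RQ = 192 / 301
RQ = 0.6379


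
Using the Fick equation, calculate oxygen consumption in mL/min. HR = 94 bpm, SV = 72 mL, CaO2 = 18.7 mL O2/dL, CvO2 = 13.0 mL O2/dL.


CO = HR*SV = 94*72/1000 = 6.768 L/min
a-v O2 diff = 18.7 - 13.0 = 5.7 mL/dL
VO2 = CO * (CaO2-CvO2) * 10 dL/L
VO2 = 6.768 * 5.7 * 10
VO2 = 385.8 mL/min


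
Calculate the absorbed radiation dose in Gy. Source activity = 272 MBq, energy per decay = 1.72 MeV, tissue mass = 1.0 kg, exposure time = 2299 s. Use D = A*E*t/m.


A = 272 MBq = 2.7200e+08 Bq
E = 1.72 MeV = 2.75544e-13 J
D = A*E*t/m = 2.7200e+08*2.75544e-13*2299/1.0
D = 0.1723 Gy


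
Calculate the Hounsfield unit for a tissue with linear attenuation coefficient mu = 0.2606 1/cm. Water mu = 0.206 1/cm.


HU = ((mu_tissue - mu_water) / mu_water) * 1000
HU = ((0.2606 - 0.206) / 0.206) * 1000
HU = 265


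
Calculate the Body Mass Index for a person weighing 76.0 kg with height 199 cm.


BMI = weight / height^2
height = 199 cm = 1.99 m
BMI = 76.0 / 1.99^2
BMI = 19.19 kg/m^2


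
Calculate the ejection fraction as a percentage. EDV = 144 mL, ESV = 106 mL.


SV = EDV - ESV = 144 - 106 = 38 mL
EF = SV/EDV * 100 = 38/144 * 100
EF = 26.39%


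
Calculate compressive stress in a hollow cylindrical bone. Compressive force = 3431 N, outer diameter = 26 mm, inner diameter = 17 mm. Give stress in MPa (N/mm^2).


A = pi*(r_o^2 - r_i^2)
r_o = 13 mm, r_i = 8.5 mm
A = 303.949 mm^2
sigma = F/A = 3431 / 303.949
sigma = 11.29 MPa


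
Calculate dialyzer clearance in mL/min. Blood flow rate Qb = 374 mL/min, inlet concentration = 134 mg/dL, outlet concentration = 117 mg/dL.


K = Qb * (Cb_in - Cb_out) / Cb_in
K = 374 * (134 - 117) / 134
K = 47.45 mL/min


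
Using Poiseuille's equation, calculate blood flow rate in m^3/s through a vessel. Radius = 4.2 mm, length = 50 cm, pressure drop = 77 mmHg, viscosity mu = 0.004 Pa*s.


Q = pi*r^4*dP / (8*mu*L)
r = 0.0042 m, L = 0.5 m
dP = 77 mmHg = 10265.794 Pa
Q = 6.2722e-04 m^3/s


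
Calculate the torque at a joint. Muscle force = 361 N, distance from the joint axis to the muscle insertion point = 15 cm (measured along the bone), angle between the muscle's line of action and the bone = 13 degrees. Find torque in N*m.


Torque = F * d * sin(theta)   (moment arm = d*sin(theta))
d = 15 cm = 0.15 m
Torque = 361 * 0.15 * sin(13)
Torque = 12.18 N*m


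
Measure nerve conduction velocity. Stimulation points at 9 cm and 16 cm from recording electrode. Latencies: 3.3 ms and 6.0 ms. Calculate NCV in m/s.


Distance = (16 - 9) / 100 = 0.07 m
dt = (6.0 - 3.3) / 1000 = 0.0027 s
NCV = dist / dt = 25.93 m/s


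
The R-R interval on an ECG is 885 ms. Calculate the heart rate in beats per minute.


HR = 60 / RR_interval(s)
RR = 885 ms = 0.885 s
HR = 60 / 0.885 = 67.8 bpm


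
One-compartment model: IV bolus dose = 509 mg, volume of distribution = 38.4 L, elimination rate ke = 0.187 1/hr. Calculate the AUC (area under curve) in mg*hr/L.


C0 = Dose/Vd = 509/38.4 = 13.2552 mg/L
AUC = C0/ke = 13.2552/0.187
AUC = 70.88 mg*hr/L


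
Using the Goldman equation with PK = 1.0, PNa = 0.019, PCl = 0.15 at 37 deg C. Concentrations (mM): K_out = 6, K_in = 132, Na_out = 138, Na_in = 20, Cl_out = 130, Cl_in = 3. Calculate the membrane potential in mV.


Vm = (RT/F)*ln((PK*Ko + PNa*Nao + PCl*Cli)/(PK*Ki + PNa*Nai + PCl*Clo))
Numer = 9.072, Denom = 151.88
Vm = -75.31 mV


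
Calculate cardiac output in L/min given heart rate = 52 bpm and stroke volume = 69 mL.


CO = HR * SV
CO = 52 * 69 / 1000
CO = 3.588 L/min


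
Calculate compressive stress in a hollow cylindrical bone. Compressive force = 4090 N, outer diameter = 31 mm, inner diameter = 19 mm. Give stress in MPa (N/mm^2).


A = pi*(r_o^2 - r_i^2)
r_o = 15.5 mm, r_i = 9.5 mm
A = 471.239 mm^2
sigma = F/A = 4090 / 471.239
sigma = 8.679 MPa


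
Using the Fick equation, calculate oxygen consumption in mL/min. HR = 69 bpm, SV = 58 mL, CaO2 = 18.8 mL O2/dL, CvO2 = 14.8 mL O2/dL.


CO = HR*SV = 69*58/1000 = 4.002 L/min
a-v O2 diff = 18.8 - 14.8 = 4 mL/dL
VO2 = CO * (CaO2-CvO2) * 10 dL/L
VO2 = 4.002 * 4 * 10
VO2 = 160.1 mL/min


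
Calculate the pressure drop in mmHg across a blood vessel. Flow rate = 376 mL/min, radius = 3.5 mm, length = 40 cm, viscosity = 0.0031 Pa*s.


dP = 8*mu*L*Q / (pi*r^4)
Q = 376 mL/min = 6.26667e-06 m^3/s
dP = 131.864 Pa = 131.864 / 133.322 mmHg = 0.9891 mmHg


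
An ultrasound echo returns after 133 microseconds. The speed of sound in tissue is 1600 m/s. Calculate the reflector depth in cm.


depth = c * t / 2
t = 133 us = 1.3300e-04 s
depth = 1600 * 1.3300e-04 / 2
depth = 0.1064 m = 10.64 cm


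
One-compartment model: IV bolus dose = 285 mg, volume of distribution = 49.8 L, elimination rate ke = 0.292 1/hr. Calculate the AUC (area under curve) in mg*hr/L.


C0 = Dose/Vd = 285/49.8 = 5.72289 mg/L
AUC = C0/ke = 5.72289/0.292
AUC = 19.6 mg*hr/L


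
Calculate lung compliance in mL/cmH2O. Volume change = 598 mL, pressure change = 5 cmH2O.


C = dV / dP
C = 598 / 5
C = 119.6 mL/cmH2O


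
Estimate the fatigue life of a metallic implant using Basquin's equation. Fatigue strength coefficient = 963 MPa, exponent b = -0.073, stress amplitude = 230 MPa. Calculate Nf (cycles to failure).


sigma_a = sigma_f' * (2Nf)^b
2Nf = (sigma_a/sigma_f')^(1/b)
2Nf = (230/963)^(1/-0.073)
2Nf = 3.3048889e+08
Nf = 1.6524e+08


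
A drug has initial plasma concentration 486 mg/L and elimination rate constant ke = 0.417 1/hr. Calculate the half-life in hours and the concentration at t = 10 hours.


t_half = ln(2) / ke = 0.693147 / 0.417 = 1.662 hr
C(t) = C0 * exp(-ke*t) = 486 * exp(-0.417*10)
C(10) = 7.51 mg/L


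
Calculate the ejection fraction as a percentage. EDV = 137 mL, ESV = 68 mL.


SV = EDV - ESV = 137 - 68 = 69 mL
EF = SV/EDV * 100 = 69/137 * 100
EF = 50.36%


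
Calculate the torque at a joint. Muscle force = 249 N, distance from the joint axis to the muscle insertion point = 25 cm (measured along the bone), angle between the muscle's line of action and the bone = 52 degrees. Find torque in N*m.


Torque = F * d * sin(theta)   (moment arm = d*sin(theta))
d = 25 cm = 0.25 m
Torque = 249 * 0.25 * sin(52)
Torque = 49.05 N*m


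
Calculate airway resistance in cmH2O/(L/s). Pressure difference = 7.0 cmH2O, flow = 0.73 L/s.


R = dP / flow
R = 7.0 / 0.73
R = 9.589 cmH2O/(L/s)


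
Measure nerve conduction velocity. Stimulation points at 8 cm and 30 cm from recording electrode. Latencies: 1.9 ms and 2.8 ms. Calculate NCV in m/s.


Distance = (30 - 8) / 100 = 0.22 m
dt = (2.8 - 1.9) / 1000 = 9.0000e-04 s
NCV = dist / dt = 244.4 m/s


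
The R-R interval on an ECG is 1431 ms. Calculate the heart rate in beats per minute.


HR = 60 / RR_interval(s)
RR = 1431 ms = 1.431 s
HR = 60 / 1.431 = 41.93 bpm


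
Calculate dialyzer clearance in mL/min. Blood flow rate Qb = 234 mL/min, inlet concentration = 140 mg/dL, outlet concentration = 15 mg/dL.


K = Qb * (Cb_in - Cb_out) / Cb_in
K = 234 * (140 - 15) / 140
K = 208.9 mL/min


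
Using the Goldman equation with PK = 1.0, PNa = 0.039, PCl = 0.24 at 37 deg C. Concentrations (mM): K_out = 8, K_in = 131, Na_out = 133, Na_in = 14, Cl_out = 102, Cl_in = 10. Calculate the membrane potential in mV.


Vm = (RT/F)*ln((PK*Ko + PNa*Nao + PCl*Cli)/(PK*Ki + PNa*Nai + PCl*Clo))
Numer = 15.587, Denom = 156.026
Vm = -61.56 mV


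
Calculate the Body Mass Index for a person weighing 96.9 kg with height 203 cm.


BMI = weight / height^2
height = 203 cm = 2.03 m
BMI = 96.9 / 2.03^2
BMI = 23.51 kg/m^2


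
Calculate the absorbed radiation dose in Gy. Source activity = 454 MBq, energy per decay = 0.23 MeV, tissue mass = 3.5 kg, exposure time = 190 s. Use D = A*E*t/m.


A = 454 MBq = 4.5400e+08 Bq
E = 0.23 MeV = 3.6846e-14 J
D = A*E*t/m = 4.5400e+08*3.6846e-14*190/3.5
D = 9.0810e-04 Gy


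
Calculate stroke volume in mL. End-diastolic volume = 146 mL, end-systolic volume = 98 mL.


SV = EDV - ESV
SV = 146 - 98
SV = 48 mL


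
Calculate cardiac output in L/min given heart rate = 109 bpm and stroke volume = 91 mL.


CO = HR * SV
CO = 109 * 91 / 1000
CO = 9.919 L/min


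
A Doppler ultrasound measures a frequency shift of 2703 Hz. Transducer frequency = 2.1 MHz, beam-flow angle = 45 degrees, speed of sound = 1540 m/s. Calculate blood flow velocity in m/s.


v = fd * c / (2 * f0 * cos(theta))
v = 2703 * 1540 / (2 * 2.1000e+06 * cos(45))
v = 1.402 m/s


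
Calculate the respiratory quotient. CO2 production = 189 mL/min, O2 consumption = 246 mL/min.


RQ = VCO2 / VO2
RQ = 189 / 246
RQ = 0.7683


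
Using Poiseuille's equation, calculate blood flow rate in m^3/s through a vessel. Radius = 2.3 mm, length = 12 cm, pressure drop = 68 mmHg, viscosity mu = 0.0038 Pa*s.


Q = pi*r^4*dP / (8*mu*L)
r = 0.0023 m, L = 0.12 m
dP = 68 mmHg = 9065.896 Pa
Q = 2.1848e-04 m^3/s


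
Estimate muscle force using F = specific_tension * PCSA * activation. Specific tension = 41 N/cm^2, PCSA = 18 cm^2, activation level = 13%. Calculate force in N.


F = sigma * PCSA * activation
F = 41 * 18 * 0.13
F = 95.94 N


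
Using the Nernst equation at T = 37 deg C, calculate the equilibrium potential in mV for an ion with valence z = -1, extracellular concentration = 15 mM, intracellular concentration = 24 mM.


E = (RT/(zF)) * ln(C_out/C_in)
T = 37 + 273.15 = 310.15 K
E = (8.314 * 310.15 / (-1 * 96485)) * ln(15/24)
E = 12.56 mV


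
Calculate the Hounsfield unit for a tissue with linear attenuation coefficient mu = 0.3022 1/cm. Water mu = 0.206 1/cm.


HU = ((mu_tissue - mu_water) / mu_water) * 1000
HU = ((0.3022 - 0.206) / 0.206) * 1000
HU = 467


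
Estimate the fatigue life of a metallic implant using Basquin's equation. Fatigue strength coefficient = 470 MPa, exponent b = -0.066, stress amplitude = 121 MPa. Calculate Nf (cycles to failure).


sigma_a = sigma_f' * (2Nf)^b
2Nf = (sigma_a/sigma_f')^(1/b)
2Nf = (121/470)^(1/-0.066)
2Nf = 8.4913567e+08
Nf = 4.2457e+08


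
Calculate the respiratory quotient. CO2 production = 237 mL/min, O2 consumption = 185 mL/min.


RQ = VCO2 / VO2
RQ = 237 / 185
RQ = 1.281


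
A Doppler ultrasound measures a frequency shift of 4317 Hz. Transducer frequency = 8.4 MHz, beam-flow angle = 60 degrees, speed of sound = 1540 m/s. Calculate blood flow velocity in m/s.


v = fd * c / (2 * f0 * cos(theta))
v = 4317 * 1540 / (2 * 8.4000e+06 * cos(60))
v = 0.7914 m/s


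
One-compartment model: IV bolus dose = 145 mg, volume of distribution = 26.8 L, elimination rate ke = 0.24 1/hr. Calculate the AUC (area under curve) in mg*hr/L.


C0 = Dose/Vd = 145/26.8 = 5.41045 mg/L
AUC = C0/ke = 5.41045/0.24
AUC = 22.54 mg*hr/L


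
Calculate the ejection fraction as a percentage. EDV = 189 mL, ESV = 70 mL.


SV = EDV - ESV = 189 - 70 = 119 mL
EF = SV/EDV * 100 = 119/189 * 100
EF = 62.96%


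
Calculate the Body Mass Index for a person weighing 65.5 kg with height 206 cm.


BMI = weight / height^2
height = 206 cm = 2.06 m
BMI = 65.5 / 2.06^2
BMI = 15.44 kg/m^2


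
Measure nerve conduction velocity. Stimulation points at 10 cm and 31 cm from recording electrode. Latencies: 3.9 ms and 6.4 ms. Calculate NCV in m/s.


Distance = (31 - 10) / 100 = 0.21 m
dt = (6.4 - 3.9) / 1000 = 0.0025 s
NCV = dist / dt = 84 m/s


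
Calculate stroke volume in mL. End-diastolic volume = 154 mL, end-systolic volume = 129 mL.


SV = EDV - ESV
SV = 154 - 129
SV = 25 mL


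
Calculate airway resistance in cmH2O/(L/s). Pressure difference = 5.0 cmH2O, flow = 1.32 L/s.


R = dP / flow
R = 5.0 / 1.32
R = 3.788 cmH2O/(L/s)


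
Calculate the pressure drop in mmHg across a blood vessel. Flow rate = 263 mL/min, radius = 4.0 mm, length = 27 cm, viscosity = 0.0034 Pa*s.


dP = 8*mu*L*Q / (pi*r^4)
Q = 263 mL/min = 4.38333e-06 m^3/s
dP = 40.0264 Pa = 40.0264 / 133.322 mmHg = 0.3002 mmHg


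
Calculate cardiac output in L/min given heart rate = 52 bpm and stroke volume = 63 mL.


CO = HR * SV
CO = 52 * 63 / 1000
CO = 3.276 L/min


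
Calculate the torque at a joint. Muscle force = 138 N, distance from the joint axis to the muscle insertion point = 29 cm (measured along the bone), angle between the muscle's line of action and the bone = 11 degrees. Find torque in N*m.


Torque = F * d * sin(theta)   (moment arm = d*sin(theta))
d = 29 cm = 0.29 m
Torque = 138 * 0.29 * sin(11)
Torque = 7.636 N*m


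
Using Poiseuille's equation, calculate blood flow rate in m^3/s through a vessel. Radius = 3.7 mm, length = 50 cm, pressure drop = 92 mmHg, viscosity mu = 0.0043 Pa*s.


Q = pi*r^4*dP / (8*mu*L)
r = 0.0037 m, L = 0.5 m
dP = 92 mmHg = 12265.624 Pa
Q = 4.1987e-04 m^3/s


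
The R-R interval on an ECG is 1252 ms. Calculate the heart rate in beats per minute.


HR = 60 / RR_interval(s)
RR = 1252 ms = 1.252 s
HR = 60 / 1.252 = 47.92 bpm


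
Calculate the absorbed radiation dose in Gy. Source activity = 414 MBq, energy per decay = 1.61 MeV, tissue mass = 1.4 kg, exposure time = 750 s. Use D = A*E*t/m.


A = 414 MBq = 4.1400e+08 Bq
E = 1.61 MeV = 2.57922e-13 J
D = A*E*t/m = 4.1400e+08*2.57922e-13*750/1.4
D = 0.0572 Gy


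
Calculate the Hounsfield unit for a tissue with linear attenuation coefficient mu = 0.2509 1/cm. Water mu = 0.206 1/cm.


HU = ((mu_tissue - mu_water) / mu_water) * 1000
HU = ((0.2509 - 0.206) / 0.206) * 1000
HU = 218


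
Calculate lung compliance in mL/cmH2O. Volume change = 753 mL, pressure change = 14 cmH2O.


C = dV / dP
C = 753 / 14
C = 53.79 mL/cmH2O


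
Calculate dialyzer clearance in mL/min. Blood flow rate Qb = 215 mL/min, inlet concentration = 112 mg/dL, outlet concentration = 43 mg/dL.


K = Qb * (Cb_in - Cb_out) / Cb_in
K = 215 * (112 - 43) / 112
K = 132.5 mL/min


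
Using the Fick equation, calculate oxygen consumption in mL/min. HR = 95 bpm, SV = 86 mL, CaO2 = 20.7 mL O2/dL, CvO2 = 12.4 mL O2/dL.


CO = HR*SV = 95*86/1000 = 8.17 L/min
a-v O2 diff = 20.7 - 12.4 = 8.3 mL/dL
VO2 = CO * (CaO2-CvO2) * 10 dL/L
VO2 = 8.17 * 8.3 * 10
VO2 = 678.1 mL/min


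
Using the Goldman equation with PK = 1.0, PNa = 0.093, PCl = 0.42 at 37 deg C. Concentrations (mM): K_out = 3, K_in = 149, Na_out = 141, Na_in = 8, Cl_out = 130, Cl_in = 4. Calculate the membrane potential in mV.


Vm = (RT/F)*ln((PK*Ko + PNa*Nao + PCl*Cli)/(PK*Ki + PNa*Nai + PCl*Clo))
Numer = 17.793, Denom = 204.344
Vm = -65.24 mV


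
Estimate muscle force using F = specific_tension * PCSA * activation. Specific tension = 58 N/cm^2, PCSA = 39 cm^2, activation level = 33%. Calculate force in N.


F = sigma * PCSA * activation
F = 58 * 39 * 0.33
F = 746.5 N


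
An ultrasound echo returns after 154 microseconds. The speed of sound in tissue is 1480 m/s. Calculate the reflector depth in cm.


depth = c * t / 2
t = 154 us = 1.5400e-04 s
depth = 1480 * 1.5400e-04 / 2
depth = 0.11396 m = 11.396 cm


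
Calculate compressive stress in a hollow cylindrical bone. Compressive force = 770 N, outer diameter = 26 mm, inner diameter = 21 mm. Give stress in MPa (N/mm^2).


A = pi*(r_o^2 - r_i^2)
r_o = 13 mm, r_i = 10.5 mm
A = 184.569 mm^2
sigma = F/A = 770 / 184.569
sigma = 4.172 MPa


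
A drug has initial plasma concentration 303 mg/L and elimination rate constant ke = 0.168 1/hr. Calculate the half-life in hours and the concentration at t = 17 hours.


t_half = ln(2) / ke = 0.693147 / 0.168 = 4.126 hr
C(t) = C0 * exp(-ke*t) = 303 * exp(-0.168*17)
C(17) = 17.42 mg/L


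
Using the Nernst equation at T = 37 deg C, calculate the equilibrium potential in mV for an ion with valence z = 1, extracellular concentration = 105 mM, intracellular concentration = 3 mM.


E = (RT/(zF)) * ln(C_out/C_in)
T = 37 + 273.15 = 310.15 K
E = (8.314 * 310.15 / (1 * 96485)) * ln(105/3)
E = 95.02 mV


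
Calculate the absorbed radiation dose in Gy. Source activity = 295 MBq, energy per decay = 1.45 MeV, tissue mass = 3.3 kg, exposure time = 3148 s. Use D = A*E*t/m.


A = 295 MBq = 2.9500e+08 Bq
E = 1.45 MeV = 2.3229e-13 J
D = A*E*t/m = 2.9500e+08*2.3229e-13*3148/3.3
D = 0.06537 Gy


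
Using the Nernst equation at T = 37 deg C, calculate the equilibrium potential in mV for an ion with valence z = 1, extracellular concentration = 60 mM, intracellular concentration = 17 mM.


E = (RT/(zF)) * ln(C_out/C_in)
T = 37 + 273.15 = 310.15 K
E = (8.314 * 310.15 / (1 * 96485)) * ln(60/17)
E = 33.7 mV


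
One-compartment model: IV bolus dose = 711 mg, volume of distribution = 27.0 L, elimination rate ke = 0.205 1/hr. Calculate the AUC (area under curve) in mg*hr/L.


C0 = Dose/Vd = 711/27.0 = 26.3333 mg/L
AUC = C0/ke = 26.3333/0.205
AUC = 128.5 mg*hr/L


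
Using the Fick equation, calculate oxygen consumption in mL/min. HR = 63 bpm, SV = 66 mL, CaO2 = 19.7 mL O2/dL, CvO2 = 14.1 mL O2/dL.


CO = HR*SV = 63*66/1000 = 4.158 L/min
a-v O2 diff = 19.7 - 14.1 = 5.6 mL/dL
VO2 = CO * (CaO2-CvO2) * 10 dL/L
VO2 = 4.158 * 5.6 * 10
VO2 = 232.8 mL/min


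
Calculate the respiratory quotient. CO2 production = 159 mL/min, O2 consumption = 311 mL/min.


RQ = VCO2 / VO2
RQ = 159 / 311
RQ = 0.5113


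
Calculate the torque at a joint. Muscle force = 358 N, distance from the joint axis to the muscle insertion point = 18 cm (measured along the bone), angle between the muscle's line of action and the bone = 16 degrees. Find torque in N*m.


Torque = F * d * sin(theta)   (moment arm = d*sin(theta))
d = 18 cm = 0.18 m
Torque = 358 * 0.18 * sin(16)
Torque = 17.76 N*m


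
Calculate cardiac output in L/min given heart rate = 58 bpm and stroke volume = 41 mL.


CO = HR * SV
CO = 58 * 41 / 1000
CO = 2.378 L/min


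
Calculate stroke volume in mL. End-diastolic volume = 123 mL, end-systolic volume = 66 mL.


SV = EDV - ESV
SV = 123 - 66
SV = 57 mL


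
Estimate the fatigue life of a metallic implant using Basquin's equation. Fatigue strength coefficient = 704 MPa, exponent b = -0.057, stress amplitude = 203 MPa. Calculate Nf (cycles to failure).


sigma_a = sigma_f' * (2Nf)^b
2Nf = (sigma_a/sigma_f')^(1/b)
2Nf = (203/704)^(1/-0.057)
2Nf = 2.9855781e+09
Nf = 1.4928e+09


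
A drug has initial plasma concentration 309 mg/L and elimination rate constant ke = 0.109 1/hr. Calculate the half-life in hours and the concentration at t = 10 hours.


t_half = ln(2) / ke = 0.693147 / 0.109 = 6.359 hr
C(t) = C0 * exp(-ke*t) = 309 * exp(-0.109*10)
C(10) = 103.9 mg/L


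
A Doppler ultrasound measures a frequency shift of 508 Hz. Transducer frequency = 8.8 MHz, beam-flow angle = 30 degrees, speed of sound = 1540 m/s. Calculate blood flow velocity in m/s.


v = fd * c / (2 * f0 * cos(theta))
v = 508 * 1540 / (2 * 8.8000e+06 * cos(30))
v = 0.05133 m/s


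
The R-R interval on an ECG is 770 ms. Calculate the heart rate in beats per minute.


HR = 60 / RR_interval(s)
RR = 770 ms = 0.77 s
HR = 60 / 0.77 = 77.92 bpm


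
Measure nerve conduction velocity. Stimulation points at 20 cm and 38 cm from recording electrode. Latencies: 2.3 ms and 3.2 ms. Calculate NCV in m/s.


Distance = (38 - 20) / 100 = 0.18 m
dt = (3.2 - 2.3) / 1000 = 9.0000e-04 s
NCV = dist / dt = 200 m/s


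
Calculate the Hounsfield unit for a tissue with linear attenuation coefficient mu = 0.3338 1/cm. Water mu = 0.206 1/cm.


HU = ((mu_tissue - mu_water) / mu_water) * 1000
HU = ((0.3338 - 0.206) / 0.206) * 1000
HU = 620.4


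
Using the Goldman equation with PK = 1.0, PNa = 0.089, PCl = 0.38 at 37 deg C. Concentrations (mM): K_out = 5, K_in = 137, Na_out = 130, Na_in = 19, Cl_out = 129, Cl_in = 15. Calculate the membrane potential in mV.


Vm = (RT/F)*ln((PK*Ko + PNa*Nao + PCl*Cli)/(PK*Ki + PNa*Nai + PCl*Clo))
Numer = 22.27, Denom = 187.711
Vm = -56.97 mV


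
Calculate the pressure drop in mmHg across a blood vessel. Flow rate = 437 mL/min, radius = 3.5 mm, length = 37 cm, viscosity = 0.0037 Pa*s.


dP = 8*mu*L*Q / (pi*r^4)
Q = 437 mL/min = 7.28333e-06 m^3/s
dP = 169.2 Pa = 169.2 / 133.322 mmHg = 1.269 mmHg


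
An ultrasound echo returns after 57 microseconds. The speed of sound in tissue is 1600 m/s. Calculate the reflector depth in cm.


depth = c * t / 2
t = 57 us = 5.7000e-05 s
depth = 1600 * 5.7000e-05 / 2
depth = 0.0456 m = 4.56 cm


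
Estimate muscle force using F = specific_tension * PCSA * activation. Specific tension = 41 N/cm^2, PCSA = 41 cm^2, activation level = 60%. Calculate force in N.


F = sigma * PCSA * activation
F = 41 * 41 * 0.6
F = 1009 N


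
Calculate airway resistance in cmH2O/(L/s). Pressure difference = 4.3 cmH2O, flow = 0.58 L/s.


R = dP / flow
R = 4.3 / 0.58
R = 7.414 cmH2O/(L/s)


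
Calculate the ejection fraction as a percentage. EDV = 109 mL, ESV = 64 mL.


SV = EDV - ESV = 109 - 64 = 45 mL
EF = SV/EDV * 100 = 45/109 * 100
EF = 41.28%


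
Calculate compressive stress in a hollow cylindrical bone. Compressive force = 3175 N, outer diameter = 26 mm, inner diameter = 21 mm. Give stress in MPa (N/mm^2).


A = pi*(r_o^2 - r_i^2)
r_o = 13 mm, r_i = 10.5 mm
A = 184.569 mm^2
sigma = F/A = 3175 / 184.569
sigma = 17.2 MPa


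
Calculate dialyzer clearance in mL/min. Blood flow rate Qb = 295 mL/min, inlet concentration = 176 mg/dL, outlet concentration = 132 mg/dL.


K = Qb * (Cb_in - Cb_out) / Cb_in
K = 295 * (176 - 132) / 176
K = 73.75 mL/min


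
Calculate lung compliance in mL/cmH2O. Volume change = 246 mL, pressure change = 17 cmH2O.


C = dV / dP
C = 246 / 17
C = 14.47 mL/cmH2O


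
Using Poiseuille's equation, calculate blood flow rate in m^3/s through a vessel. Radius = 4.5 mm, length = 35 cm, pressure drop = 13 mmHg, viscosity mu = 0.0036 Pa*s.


Q = pi*r^4*dP / (8*mu*L)
r = 0.0045 m, L = 0.35 m
dP = 13 mmHg = 1733.186 Pa
Q = 2.2151e-04 m^3/s


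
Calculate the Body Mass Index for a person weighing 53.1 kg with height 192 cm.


BMI = weight / height^2
height = 192 cm = 1.92 m
BMI = 53.1 / 1.92^2
BMI = 14.4 kg/m^2


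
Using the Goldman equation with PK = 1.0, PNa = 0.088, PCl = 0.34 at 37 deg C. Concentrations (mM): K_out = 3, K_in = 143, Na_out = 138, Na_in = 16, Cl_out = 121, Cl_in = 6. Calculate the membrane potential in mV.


Vm = (RT/F)*ln((PK*Ko + PNa*Nao + PCl*Cli)/(PK*Ki + PNa*Nai + PCl*Clo))
Numer = 17.184, Denom = 185.548
Vm = -63.59 mV


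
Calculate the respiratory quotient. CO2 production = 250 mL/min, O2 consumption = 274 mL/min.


RQ = VCO2 / VO2
RQ = 250 / 274
RQ = 0.9124


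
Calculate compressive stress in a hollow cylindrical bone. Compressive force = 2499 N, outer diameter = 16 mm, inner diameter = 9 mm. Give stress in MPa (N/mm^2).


A = pi*(r_o^2 - r_i^2)
r_o = 8 mm, r_i = 4.5 mm
A = 137.445 mm^2
sigma = F/A = 2499 / 137.445
sigma = 18.18 MPa


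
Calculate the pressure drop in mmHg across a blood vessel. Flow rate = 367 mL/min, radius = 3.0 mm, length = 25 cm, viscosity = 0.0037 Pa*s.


dP = 8*mu*L*Q / (pi*r^4)
Q = 367 mL/min = 6.11667e-06 m^3/s
dP = 177.874 Pa = 177.874 / 133.322 mmHg = 1.334 mmHg


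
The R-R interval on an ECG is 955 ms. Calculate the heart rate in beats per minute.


HR = 60 / RR_interval(s)
RR = 955 ms = 0.955 s
HR = 60 / 0.955 = 62.83 bpm


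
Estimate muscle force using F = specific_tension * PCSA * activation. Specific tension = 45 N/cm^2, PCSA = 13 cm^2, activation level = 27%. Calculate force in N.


F = sigma * PCSA * activation
F = 45 * 13 * 0.27
F = 158 N


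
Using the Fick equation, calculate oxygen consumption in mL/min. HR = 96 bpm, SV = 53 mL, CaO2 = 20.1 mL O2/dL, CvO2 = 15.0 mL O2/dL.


CO = HR*SV = 96*53/1000 = 5.088 L/min
a-v O2 diff = 20.1 - 15.0 = 5.1 mL/dL
VO2 = CO * (CaO2-CvO2) * 10 dL/L
VO2 = 5.088 * 5.1 * 10
VO2 = 259.5 mL/min


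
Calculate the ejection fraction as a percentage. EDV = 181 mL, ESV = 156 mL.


SV = EDV - ESV = 181 - 156 = 25 mL
EF = SV/EDV * 100 = 25/181 * 100
EF = 13.81%


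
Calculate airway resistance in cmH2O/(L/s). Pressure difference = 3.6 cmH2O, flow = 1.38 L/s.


R = dP / flow
R = 3.6 / 1.38
R = 2.609 cmH2O/(L/s)


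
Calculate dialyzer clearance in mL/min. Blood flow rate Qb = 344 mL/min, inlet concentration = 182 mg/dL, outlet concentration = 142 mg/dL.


K = Qb * (Cb_in - Cb_out) / Cb_in
K = 344 * (182 - 142) / 182
K = 75.6 mL/min


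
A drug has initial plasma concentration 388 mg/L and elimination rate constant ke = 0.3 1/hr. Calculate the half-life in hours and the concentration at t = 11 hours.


t_half = ln(2) / ke = 0.693147 / 0.3 = 2.31 hr
C(t) = C0 * exp(-ke*t) = 388 * exp(-0.3*11)
C(11) = 14.31 mg/L


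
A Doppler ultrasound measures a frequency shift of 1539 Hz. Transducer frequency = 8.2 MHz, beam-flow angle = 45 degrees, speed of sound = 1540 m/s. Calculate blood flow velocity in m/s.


v = fd * c / (2 * f0 * cos(theta))
v = 1539 * 1540 / (2 * 8.2000e+06 * cos(45))
v = 0.2044 m/s


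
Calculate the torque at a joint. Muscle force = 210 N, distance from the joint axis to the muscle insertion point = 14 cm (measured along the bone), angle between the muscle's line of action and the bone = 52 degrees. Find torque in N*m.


Torque = F * d * sin(theta)   (moment arm = d*sin(theta))
d = 14 cm = 0.14 m
Torque = 210 * 0.14 * sin(52)
Torque = 23.17 N*m


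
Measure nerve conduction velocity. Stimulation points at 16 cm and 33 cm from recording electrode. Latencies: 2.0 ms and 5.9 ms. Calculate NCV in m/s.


Distance = (33 - 16) / 100 = 0.17 m
dt = (5.9 - 2.0) / 1000 = 0.0039 s
NCV = dist / dt = 43.59 m/s


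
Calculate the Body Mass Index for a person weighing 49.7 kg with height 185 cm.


BMI = weight / height^2
height = 185 cm = 1.85 m
BMI = 49.7 / 1.85^2
BMI = 14.52 kg/m^2


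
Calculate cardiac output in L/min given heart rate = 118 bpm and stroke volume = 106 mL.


CO = HR * SV
CO = 118 * 106 / 1000
CO = 12.51 L/min


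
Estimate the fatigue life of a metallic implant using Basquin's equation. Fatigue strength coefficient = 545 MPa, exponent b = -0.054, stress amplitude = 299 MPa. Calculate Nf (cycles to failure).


sigma_a = sigma_f' * (2Nf)^b
2Nf = (sigma_a/sigma_f')^(1/b)
2Nf = (299/545)^(1/-0.054)
2Nf = 67335.882
Nf = 3.367e+04


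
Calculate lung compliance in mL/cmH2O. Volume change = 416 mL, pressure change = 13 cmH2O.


C = dV / dP
C = 416 / 13
C = 32 mL/cmH2O


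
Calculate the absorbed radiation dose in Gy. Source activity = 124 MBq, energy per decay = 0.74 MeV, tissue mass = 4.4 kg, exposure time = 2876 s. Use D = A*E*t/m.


A = 124 MBq = 1.2400e+08 Bq
E = 0.74 MeV = 1.18548e-13 J
D = A*E*t/m = 1.2400e+08*1.18548e-13*2876/4.4
D = 0.009608 Gy


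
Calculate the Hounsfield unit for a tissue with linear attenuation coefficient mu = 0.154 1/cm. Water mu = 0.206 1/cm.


HU = ((mu_tissue - mu_water) / mu_water) * 1000
HU = ((0.154 - 0.206) / 0.206) * 1000
HU = -252.4


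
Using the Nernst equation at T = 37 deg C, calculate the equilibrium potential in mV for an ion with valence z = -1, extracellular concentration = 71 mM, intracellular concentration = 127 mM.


E = (RT/(zF)) * ln(C_out/C_in)
T = 37 + 273.15 = 310.15 K
E = (8.314 * 310.15 / (-1 * 96485)) * ln(71/127)
E = 15.54 mV


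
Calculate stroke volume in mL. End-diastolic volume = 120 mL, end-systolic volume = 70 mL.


SV = EDV - ESV
SV = 120 - 70
SV = 50 mL


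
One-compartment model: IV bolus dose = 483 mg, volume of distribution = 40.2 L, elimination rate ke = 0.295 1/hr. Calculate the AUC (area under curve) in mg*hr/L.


C0 = Dose/Vd = 483/40.2 = 12.0149 mg/L
AUC = C0/ke = 12.0149/0.295
AUC = 40.73 mg*hr/L


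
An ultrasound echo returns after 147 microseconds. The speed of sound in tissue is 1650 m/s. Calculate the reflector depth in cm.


depth = c * t / 2
t = 147 us = 1.4700e-04 s
depth = 1650 * 1.4700e-04 / 2
depth = 0.121275 m = 12.1275 cm


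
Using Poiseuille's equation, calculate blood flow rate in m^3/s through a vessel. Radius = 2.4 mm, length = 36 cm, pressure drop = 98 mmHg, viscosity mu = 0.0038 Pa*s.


Q = pi*r^4*dP / (8*mu*L)
r = 0.0024 m, L = 0.36 m
dP = 98 mmHg = 13065.556 Pa
Q = 1.2444e-04 m^3/s


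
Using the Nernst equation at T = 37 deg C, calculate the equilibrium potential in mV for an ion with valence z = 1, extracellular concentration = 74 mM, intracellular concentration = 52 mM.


E = (RT/(zF)) * ln(C_out/C_in)
T = 37 + 273.15 = 310.15 K
E = (8.314 * 310.15 / (1 * 96485)) * ln(74/52)
E = 9.429 mV


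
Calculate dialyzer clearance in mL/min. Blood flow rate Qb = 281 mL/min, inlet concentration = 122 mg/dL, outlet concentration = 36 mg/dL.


K = Qb * (Cb_in - Cb_out) / Cb_in
K = 281 * (122 - 36) / 122
K = 198.1 mL/min


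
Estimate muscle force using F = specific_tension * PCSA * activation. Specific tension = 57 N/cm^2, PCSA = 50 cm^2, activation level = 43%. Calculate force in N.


F = sigma * PCSA * activation
F = 57 * 50 * 0.43
F = 1226 N


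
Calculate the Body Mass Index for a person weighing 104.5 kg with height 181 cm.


BMI = weight / height^2
height = 181 cm = 1.81 m
BMI = 104.5 / 1.81^2
BMI = 31.9 kg/m^2


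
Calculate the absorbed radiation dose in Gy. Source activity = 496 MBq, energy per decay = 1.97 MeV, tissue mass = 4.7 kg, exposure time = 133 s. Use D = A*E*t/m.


A = 496 MBq = 4.9600e+08 Bq
E = 1.97 MeV = 3.15594e-13 J
D = A*E*t/m = 4.9600e+08*3.15594e-13*133/4.7
D = 0.00443 Gy


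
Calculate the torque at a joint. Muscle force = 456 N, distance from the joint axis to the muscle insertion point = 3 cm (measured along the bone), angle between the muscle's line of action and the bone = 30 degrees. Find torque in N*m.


Torque = F * d * sin(theta)   (moment arm = d*sin(theta))
d = 3 cm = 0.03 m
Torque = 456 * 0.03 * sin(30)
Torque = 6.84 N*m


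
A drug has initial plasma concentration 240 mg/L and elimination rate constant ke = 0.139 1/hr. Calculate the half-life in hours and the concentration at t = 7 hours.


t_half = ln(2) / ke = 0.693147 / 0.139 = 4.987 hr
C(t) = C0 * exp(-ke*t) = 240 * exp(-0.139*7)
C(7) = 90.71 mg/L


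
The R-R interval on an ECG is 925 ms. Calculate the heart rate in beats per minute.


HR = 60 / RR_interval(s)
RR = 925 ms = 0.925 s
HR = 60 / 0.925 = 64.86 bpm


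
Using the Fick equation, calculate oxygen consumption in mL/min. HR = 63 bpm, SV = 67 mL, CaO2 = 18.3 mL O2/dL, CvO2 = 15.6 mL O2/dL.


CO = HR*SV = 63*67/1000 = 4.221 L/min
a-v O2 diff = 18.3 - 15.6 = 2.7 mL/dL
VO2 = CO * (CaO2-CvO2) * 10 dL/L
VO2 = 4.221 * 2.7 * 10
VO2 = 114 mL/min


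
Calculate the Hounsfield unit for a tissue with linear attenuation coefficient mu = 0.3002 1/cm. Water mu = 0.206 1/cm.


HU = ((mu_tissue - mu_water) / mu_water) * 1000
HU = ((0.3002 - 0.206) / 0.206) * 1000
HU = 457.3


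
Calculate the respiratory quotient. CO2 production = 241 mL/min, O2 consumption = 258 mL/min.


RQ = VCO2 / VO2
RQ = 241 / 258
RQ = 0.9341


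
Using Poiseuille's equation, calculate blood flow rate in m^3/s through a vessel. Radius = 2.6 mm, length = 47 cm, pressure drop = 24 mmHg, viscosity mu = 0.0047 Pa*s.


Q = pi*r^4*dP / (8*mu*L)
r = 0.0026 m, L = 0.47 m
dP = 24 mmHg = 3199.728 Pa
Q = 2.5994e-05 m^3/s


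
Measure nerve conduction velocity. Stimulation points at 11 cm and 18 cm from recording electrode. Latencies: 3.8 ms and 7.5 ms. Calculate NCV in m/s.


Distance = (18 - 11) / 100 = 0.07 m
dt = (7.5 - 3.8) / 1000 = 0.0037 s
NCV = dist / dt = 18.92 m/s


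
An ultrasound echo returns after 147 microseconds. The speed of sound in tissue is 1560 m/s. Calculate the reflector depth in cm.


depth = c * t / 2
t = 147 us = 1.4700e-04 s
depth = 1560 * 1.4700e-04 / 2
depth = 0.11466 m = 11.466 cm


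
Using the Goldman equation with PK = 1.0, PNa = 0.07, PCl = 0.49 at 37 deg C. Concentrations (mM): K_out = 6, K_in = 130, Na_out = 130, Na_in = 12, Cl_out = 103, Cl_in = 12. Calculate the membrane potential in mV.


Vm = (RT/F)*ln((PK*Ko + PNa*Nao + PCl*Cli)/(PK*Ki + PNa*Nai + PCl*Clo))
Numer = 20.98, Denom = 181.31
Vm = -57.64 mV


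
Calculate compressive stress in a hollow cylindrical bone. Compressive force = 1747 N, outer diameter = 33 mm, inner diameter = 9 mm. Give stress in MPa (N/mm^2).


A = pi*(r_o^2 - r_i^2)
r_o = 16.5 mm, r_i = 4.5 mm
A = 791.681 mm^2
sigma = F/A = 1747 / 791.681
sigma = 2.207 MPa


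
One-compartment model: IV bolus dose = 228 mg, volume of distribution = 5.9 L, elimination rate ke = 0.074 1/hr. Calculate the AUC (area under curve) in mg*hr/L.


C0 = Dose/Vd = 228/5.9 = 38.6441 mg/L
AUC = C0/ke = 38.6441/0.074
AUC = 522.2 mg*hr/L


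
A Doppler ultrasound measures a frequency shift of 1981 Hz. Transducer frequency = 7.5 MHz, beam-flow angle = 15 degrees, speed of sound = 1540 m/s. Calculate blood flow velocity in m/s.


v = fd * c / (2 * f0 * cos(theta))
v = 1981 * 1540 / (2 * 7.5000e+06 * cos(15))
v = 0.2106 m/s


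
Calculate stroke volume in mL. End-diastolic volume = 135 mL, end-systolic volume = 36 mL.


SV = EDV - ESV
SV = 135 - 36
SV = 99 mL


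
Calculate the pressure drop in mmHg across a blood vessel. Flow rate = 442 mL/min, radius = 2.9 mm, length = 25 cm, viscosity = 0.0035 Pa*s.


dP = 8*mu*L*Q / (pi*r^4)
Q = 442 mL/min = 7.36667e-06 m^3/s
dP = 232.074 Pa = 232.074 / 133.322 mmHg = 1.741 mmHg


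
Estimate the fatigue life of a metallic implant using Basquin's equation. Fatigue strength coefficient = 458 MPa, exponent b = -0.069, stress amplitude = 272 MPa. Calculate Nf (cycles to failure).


sigma_a = sigma_f' * (2Nf)^b
2Nf = (sigma_a/sigma_f')^(1/b)
2Nf = (272/458)^(1/-0.069)
2Nf = 1903.9717
Nf = 952


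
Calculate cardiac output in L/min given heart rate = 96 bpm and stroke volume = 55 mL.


CO = HR * SV
CO = 96 * 55 / 1000
CO = 5.28 L/min


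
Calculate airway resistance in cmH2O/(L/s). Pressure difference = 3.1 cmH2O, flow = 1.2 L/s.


R = dP / flow
R = 3.1 / 1.2
R = 2.583 cmH2O/(L/s)


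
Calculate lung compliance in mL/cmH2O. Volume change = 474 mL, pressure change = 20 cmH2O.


C = dV / dP
C = 474 / 20
C = 23.7 mL/cmH2O


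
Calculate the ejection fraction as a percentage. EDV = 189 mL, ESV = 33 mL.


SV = EDV - ESV = 189 - 33 = 156 mL
EF = SV/EDV * 100 = 156/189 * 100
EF = 82.54%


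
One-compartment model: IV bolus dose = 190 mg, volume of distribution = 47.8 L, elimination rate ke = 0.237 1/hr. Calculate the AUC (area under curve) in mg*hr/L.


C0 = Dose/Vd = 190/47.8 = 3.9749 mg/L
AUC = C0/ke = 3.9749/0.237
AUC = 16.77 mg*hr/L
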